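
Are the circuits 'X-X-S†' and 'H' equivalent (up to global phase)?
No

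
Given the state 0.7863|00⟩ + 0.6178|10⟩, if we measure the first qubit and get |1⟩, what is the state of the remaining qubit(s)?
|0⟩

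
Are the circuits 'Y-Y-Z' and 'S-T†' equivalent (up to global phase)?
No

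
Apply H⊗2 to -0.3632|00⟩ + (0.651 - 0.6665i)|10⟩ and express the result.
(0.1439 - 0.3333i)|00⟩ + (0.1439 - 0.3333i)|01⟩ + (-0.5071 + 0.3333i)|10⟩ + (-0.5071 + 0.3333i)|11⟩

H⊗2 gives amp(|y⟩) = (1/2) Σ_x (−1)^(x·y) amp(|x⟩), where x·y is the number of positions in which both x and y have a 1.
|00⟩: (-0.3632 + (0.651 - 0.6665i))/2 = (0.1439 - 0.3333i)
|01⟩: (-0.3632 + (0.651 - 0.6665i))/2 = (0.1439 - 0.3333i)
|10⟩: (-0.3632 - (0.651 - 0.6665i))/2 = (-0.5071 + 0.3333i)
|11⟩: (-0.3632 - (0.651 - 0.6665i))/2 = (-0.5071 + 0.3333i)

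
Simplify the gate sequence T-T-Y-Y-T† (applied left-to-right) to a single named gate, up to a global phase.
T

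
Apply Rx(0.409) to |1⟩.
-0.2031i|0⟩ + 0.9792|1⟩

Rx(0.409) = [[cos(θ/2), −i·sin(θ/2)], [−i·sin(θ/2), cos(θ/2)]]; θ = 0.409, cos(θ/2) ≈ 0.979163, sin(θ/2) ≈ 0.203078.
With a = amp(|0⟩) = 0 and b = amp(|1⟩) = 1:
new amp(|0⟩) = (0.979163)·a + (-0.203078i)·b = -0.2031i
new amp(|1⟩) = (-0.203078i)·a + (0.979163)·b = 0.9792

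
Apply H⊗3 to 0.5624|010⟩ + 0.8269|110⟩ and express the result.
0.4912|000⟩ + 0.4912|001⟩ - 0.4912|010⟩ - 0.4912|011⟩ - 0.09351|100⟩ - 0.09351|101⟩ + 0.09351|110⟩ + 0.09351|111⟩

H⊗3 gives amp(|y⟩) = (1/2√2) Σ_x (−1)^(x·y) amp(|x⟩), where x·y is the number of positions in which both x and y have a 1.
|000⟩: (0.5624 + 0.8269)/(2√2) = 0.4912
|001⟩: (0.5624 + 0.8269)/(2√2) = 0.4912
|010⟩: (-0.5624 - 0.8269)/(2√2) = -0.4912
|011⟩: (-0.5624 - 0.8269)/(2√2) = -0.4912
|100⟩: (0.5624 - 0.8269)/(2√2) = -0.09351
|101⟩: (0.5624 - 0.8269)/(2√2) = -0.09351
|110⟩: (-0.5624 + 0.8269)/(2√2) = 0.09351
|111⟩: (-0.5624 + 0.8269)/(2√2) = 0.09351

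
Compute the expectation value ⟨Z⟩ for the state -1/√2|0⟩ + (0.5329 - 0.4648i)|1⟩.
-0.00002145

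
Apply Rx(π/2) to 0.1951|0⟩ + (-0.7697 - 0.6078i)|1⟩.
(-0.2918 + 0.5443i)|0⟩ + (-0.5443 - 0.5677i)|1⟩

Rx(π/2) = [[cos(θ/2), −i·sin(θ/2)], [−i·sin(θ/2), cos(θ/2)]]; θ = π/2, cos(θ/2) ≈ 0.707107, sin(θ/2) ≈ 0.707107.
With a = amp(|0⟩) = 0.1951 and b = amp(|1⟩) = (-0.7697 - 0.6078i):
new amp(|0⟩) = (0.707107)·a + (-0.707107i)·b = (-0.2918 + 0.5443i)
new amp(|1⟩) = (-0.707107i)·a + (0.707107)·b = (-0.5443 - 0.5677i)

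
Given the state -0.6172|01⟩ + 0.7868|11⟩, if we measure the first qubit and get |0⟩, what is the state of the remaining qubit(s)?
-|1⟩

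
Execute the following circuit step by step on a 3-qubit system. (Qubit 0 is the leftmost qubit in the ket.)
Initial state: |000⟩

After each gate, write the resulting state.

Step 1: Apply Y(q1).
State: i|010⟩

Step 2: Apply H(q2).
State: (1/√2)i|010⟩ + (1/√2)i|011⟩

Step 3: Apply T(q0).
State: (1/√2)i|010⟩ + (1/√2)i|011⟩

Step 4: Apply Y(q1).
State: 1/√2|000⟩ + 1/√2|001⟩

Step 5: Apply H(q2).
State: |000⟩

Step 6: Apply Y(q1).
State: i|010⟩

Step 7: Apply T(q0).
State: i|010⟩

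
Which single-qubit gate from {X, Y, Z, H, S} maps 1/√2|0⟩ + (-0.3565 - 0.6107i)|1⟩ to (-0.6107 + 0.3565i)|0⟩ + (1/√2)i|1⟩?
Y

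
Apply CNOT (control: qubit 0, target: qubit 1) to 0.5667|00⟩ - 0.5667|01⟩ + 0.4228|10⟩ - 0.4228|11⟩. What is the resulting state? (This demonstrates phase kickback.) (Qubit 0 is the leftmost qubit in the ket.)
0.5667|00⟩ - 0.5667|01⟩ - 0.4228|10⟩ + 0.4228|11⟩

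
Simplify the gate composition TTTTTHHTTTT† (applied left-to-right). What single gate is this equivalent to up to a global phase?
T†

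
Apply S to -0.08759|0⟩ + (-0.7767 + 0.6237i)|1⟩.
-0.08759|0⟩ + (-0.6237 - 0.7767i)|1⟩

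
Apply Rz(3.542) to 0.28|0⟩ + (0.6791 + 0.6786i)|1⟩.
(-0.05568 - 0.2744i)|0⟩ + (-0.8001 + 0.5306i)|1⟩

Rz(3.542) = [[e^(−iθ/2), 0], [0, e^(iθ/2)]] with e^(±iθ/2) = cos(θ/2) ± i·sin(θ/2); θ = 3.542, cos(θ/2) ≈ -0.198869, sin(θ/2) ≈ 0.980026.
With a = amp(|0⟩) = 0.28 and b = amp(|1⟩) = (0.6791 + 0.6786i):
new amp(|0⟩) = (-0.198869 - 0.980026i)·a = (-0.05568 - 0.2744i)
new amp(|1⟩) = (-0.198869 + 0.980026i)·b = (-0.8001 + 0.5306i)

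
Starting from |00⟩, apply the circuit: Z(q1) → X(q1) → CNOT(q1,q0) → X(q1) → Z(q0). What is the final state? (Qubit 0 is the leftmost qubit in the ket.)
-|10⟩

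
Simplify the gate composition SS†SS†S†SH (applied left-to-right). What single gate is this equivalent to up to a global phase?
H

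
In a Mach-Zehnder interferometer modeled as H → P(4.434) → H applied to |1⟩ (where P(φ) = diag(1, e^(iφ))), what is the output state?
(0.6374 + 0.4807i)|0⟩ + (0.3626 - 0.4807i)|1⟩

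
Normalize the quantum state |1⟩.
|1⟩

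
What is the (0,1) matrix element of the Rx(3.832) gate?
-0.941i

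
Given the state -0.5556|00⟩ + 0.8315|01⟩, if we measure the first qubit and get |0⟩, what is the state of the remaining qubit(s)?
-0.5556|0⟩ + 0.8315|1⟩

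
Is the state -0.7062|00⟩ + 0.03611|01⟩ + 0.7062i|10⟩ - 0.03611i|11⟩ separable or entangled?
Separable

Writing the state as a|00⟩ + b|01⟩ + c|10⟩ + d|11⟩, it is a product state iff ad − bc = 0.
Here (a, b, c, d) = (-0.7062, 0.03611, 0.7062i, -0.03611i): ad − bc = (-0.7062)(-0.03611i) − (0.03611)(0.7062i) = 0, so the state is separable.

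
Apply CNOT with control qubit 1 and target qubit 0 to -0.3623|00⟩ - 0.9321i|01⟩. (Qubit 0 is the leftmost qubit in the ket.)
-0.3623|00⟩ - 0.9321i|11⟩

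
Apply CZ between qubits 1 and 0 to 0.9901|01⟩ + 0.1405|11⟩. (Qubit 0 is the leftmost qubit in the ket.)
0.9901|01⟩ - 0.1405|11⟩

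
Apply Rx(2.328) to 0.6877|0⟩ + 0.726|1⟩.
(0.2721 - 0.6668i)|0⟩ + (0.2873 - 0.6316i)|1⟩

Rx(2.328) = [[cos(θ/2), −i·sin(θ/2)], [−i·sin(θ/2), cos(θ/2)]]; θ = 2.328, cos(θ/2) ≈ 0.395669, sin(θ/2) ≈ 0.918393.
With a = amp(|0⟩) = 0.6877 and b = amp(|1⟩) = 0.726:
new amp(|0⟩) = (0.395669)·a + (-0.918393i)·b = (0.2721 - 0.6668i)
new amp(|1⟩) = (-0.918393i)·a + (0.395669)·b = (0.2873 - 0.6316i)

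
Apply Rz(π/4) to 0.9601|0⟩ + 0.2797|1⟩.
(0.887 - 0.3674i)|0⟩ + (0.2584 + 0.107i)|1⟩

Rz(π/4) = [[e^(−iθ/2), 0], [0, e^(iθ/2)]] with e^(±iθ/2) = cos(θ/2) ± i·sin(θ/2); θ = π/4, cos(θ/2) ≈ 0.92388, sin(θ/2) ≈ 0.382683.
With a = amp(|0⟩) = 0.9601 and b = amp(|1⟩) = 0.2797:
new amp(|0⟩) = (0.92388 - 0.382683i)·a = (0.887 - 0.3674i)
new amp(|1⟩) = (0.92388 + 0.382683i)·b = (0.2584 + 0.107i)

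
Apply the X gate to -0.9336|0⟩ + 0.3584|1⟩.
0.3584|0⟩ - 0.9336|1⟩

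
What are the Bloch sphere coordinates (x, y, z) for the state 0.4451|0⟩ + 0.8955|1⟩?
(0.7972, 0, -0.6038)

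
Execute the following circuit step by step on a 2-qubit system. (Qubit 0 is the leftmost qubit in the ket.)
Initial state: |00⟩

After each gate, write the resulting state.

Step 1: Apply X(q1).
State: |01⟩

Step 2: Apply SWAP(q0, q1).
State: |10⟩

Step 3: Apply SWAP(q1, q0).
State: |01⟩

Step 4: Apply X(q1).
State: |00⟩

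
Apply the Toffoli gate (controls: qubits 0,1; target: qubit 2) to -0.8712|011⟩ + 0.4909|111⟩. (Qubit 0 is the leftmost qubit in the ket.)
-0.8712|011⟩ + 0.4909|110⟩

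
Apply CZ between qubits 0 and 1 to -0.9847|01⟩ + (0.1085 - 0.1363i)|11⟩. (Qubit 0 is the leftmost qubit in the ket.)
-0.9847|01⟩ + (-0.1085 + 0.1363i)|11⟩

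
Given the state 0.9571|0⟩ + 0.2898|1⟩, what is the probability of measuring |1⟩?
0.08398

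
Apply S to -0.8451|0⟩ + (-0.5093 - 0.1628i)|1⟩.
-0.8451|0⟩ + (0.1628 - 0.5093i)|1⟩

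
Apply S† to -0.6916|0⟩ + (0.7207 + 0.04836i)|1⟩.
-0.6916|0⟩ + (0.04836 - 0.7207i)|1⟩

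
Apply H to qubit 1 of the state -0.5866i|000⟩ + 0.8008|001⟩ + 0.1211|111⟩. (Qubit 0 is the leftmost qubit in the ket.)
-0.4148i|000⟩ + 0.5663|001⟩ - 0.4148i|010⟩ + 0.5663|011⟩ + 0.08563|101⟩ - 0.08563|111⟩

H on qubit 1 mixes each pair of kets that differ only in qubit 1: amplitudes (a, b) of (|…0…⟩, |…1…⟩) become ((a + b)/√2, (a − b)/√2). Kets absent from the input have amplitude 0.
(|000⟩, |010⟩): (a, b) = (-0.5866i, 0) → (-0.4148i, -0.4148i)
(|001⟩, |011⟩): (a, b) = (0.8008, 0) → (0.5663, 0.5663)
(|101⟩, |111⟩): (a, b) = (0, 0.1211) → (0.08563, -0.08563)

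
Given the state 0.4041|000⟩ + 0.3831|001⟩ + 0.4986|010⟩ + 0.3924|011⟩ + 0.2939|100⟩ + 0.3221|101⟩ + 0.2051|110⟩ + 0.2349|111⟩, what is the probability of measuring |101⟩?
0.1037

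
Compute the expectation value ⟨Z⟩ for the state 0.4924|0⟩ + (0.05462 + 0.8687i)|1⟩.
-0.5152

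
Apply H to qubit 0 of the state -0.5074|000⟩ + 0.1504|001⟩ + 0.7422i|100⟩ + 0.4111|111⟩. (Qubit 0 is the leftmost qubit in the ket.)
(-0.3588 + 0.5248i)|000⟩ + 0.1063|001⟩ + 0.2907|011⟩ + (-0.3588 - 0.5248i)|100⟩ + 0.1063|101⟩ - 0.2907|111⟩

H on qubit 0 mixes each pair of kets that differ only in qubit 0: amplitudes (a, b) of (|…0…⟩, |…1…⟩) become ((a + b)/√2, (a − b)/√2). Kets absent from the input have amplitude 0.
(|000⟩, |100⟩): (a, b) = (-0.5074, 0.7422i) → ((-0.3588 + 0.5248i), (-0.3588 - 0.5248i))
(|001⟩, |101⟩): (a, b) = (0.1504, 0) → (0.1063, 0.1063)
(|011⟩, |111⟩): (a, b) = (0, 0.4111) → (0.2907, -0.2907)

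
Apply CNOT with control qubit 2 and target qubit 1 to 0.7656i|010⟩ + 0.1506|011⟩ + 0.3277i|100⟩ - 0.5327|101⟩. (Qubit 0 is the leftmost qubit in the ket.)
0.1506|001⟩ + 0.7656i|010⟩ + 0.3277i|100⟩ - 0.5327|111⟩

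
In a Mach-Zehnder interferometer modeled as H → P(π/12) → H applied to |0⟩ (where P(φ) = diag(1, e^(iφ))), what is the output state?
(0.983 + 0.1294i)|0⟩ + (0.01704 - 0.1294i)|1⟩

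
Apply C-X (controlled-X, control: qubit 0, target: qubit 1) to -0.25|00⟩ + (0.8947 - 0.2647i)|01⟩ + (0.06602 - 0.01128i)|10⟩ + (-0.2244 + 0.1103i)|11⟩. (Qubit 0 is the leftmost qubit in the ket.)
-0.25|00⟩ + (0.8947 - 0.2647i)|01⟩ + (-0.2244 + 0.1103i)|10⟩ + (0.06602 - 0.01128i)|11⟩

C-X leaves the control-|0⟩ kets |00⟩, |01⟩ unchanged and applies X to qubit 1 on the control-|1⟩ pair (|10⟩, |11⟩).
X = [[0, 1], [1, 0]].
With a = amp(|10⟩) = (0.06602 - 0.01128i) and b = amp(|11⟩) = (-0.2244 + 0.1103i):
new amp(|10⟩) = (1)·b = (-0.2244 + 0.1103i)
new amp(|11⟩) = (1)·a = (0.06602 - 0.01128i)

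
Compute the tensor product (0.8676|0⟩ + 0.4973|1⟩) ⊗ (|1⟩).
0.8676|01⟩ + 0.4973|11⟩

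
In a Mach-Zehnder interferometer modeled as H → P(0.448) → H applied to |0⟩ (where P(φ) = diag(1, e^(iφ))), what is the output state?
(0.9507 + 0.2166i)|0⟩ + (0.04934 - 0.2166i)|1⟩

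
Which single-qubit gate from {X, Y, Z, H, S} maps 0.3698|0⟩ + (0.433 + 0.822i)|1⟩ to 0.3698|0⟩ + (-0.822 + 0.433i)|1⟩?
S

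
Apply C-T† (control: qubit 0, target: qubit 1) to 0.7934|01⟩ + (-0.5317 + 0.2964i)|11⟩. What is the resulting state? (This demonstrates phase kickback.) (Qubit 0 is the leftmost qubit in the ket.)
0.7934|01⟩ + (-0.1664 + 0.5856i)|11⟩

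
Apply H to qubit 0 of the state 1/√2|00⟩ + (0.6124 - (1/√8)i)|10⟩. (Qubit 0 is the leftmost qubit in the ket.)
(0.933 - 0.25i)|00⟩ + (0.06697 + 0.25i)|10⟩

H on qubit 0 mixes each pair of kets that differ only in qubit 0: amplitudes (a, b) of (|…0…⟩, |…1…⟩) become ((a + b)/√2, (a − b)/√2). Kets absent from the input have amplitude 0.
(|00⟩, |10⟩): (a, b) = (1/√2, (0.6124 - (1/√8)i)) → ((0.933 - 0.25i), (0.06697 + 0.25i))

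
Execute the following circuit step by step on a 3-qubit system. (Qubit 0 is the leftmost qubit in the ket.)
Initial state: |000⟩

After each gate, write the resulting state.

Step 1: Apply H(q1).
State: 1/√2|000⟩ + 1/√2|010⟩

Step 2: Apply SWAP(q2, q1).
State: 1/√2|000⟩ + 1/√2|001⟩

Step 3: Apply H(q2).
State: |000⟩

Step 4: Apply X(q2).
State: |001⟩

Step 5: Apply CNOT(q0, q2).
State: |001⟩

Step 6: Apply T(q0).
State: |001⟩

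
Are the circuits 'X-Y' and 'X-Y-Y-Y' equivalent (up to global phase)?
Yes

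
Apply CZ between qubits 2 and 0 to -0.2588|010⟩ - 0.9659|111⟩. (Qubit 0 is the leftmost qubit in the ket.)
-0.2588|010⟩ + 0.9659|111⟩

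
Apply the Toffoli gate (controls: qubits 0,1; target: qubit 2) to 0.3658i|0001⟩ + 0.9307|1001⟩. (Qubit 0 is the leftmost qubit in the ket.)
0.3658i|0001⟩ + 0.9307|1001⟩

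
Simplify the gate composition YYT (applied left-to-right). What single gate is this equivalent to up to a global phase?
T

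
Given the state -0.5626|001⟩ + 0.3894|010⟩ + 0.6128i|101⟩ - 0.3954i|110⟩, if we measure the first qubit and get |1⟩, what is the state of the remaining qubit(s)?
0.8403i|01⟩ - 0.5422i|10⟩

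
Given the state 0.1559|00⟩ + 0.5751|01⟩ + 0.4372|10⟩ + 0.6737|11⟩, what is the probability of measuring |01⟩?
0.3307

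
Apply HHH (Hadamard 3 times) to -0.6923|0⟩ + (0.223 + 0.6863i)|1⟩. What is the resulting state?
(-0.3318 + 0.4853i)|0⟩ + (-0.6472 - 0.4853i)|1⟩

H² = I, so H^3 = H: a single Hadamard. With (a, b) = (-0.6923, (0.223 + 0.6863i)), H gives ((a + b)/√2, (a − b)/√2) = ((-0.3318 + 0.4853i), (-0.6472 - 0.4853i)).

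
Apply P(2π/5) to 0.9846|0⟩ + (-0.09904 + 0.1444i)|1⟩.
0.9846|0⟩ + (-0.1679 - 0.04957i)|1⟩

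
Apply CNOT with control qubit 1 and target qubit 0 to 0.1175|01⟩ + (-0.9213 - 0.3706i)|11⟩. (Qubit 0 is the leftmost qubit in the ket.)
(-0.9213 - 0.3706i)|01⟩ + 0.1175|11⟩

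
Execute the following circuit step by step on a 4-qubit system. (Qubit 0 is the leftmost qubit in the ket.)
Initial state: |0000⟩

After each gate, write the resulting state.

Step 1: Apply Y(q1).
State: i|0100⟩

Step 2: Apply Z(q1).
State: -i|0100⟩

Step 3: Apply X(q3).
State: -i|0101⟩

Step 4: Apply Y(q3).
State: -|0100⟩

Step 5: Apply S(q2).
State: -|0100⟩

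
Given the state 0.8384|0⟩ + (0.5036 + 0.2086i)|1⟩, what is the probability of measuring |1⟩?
0.2971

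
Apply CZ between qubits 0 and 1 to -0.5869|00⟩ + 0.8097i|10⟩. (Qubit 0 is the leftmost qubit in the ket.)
-0.5869|00⟩ + 0.8097i|10⟩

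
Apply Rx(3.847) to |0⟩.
-0.3454|0⟩ - 0.9384i|1⟩

Rx(3.847) = [[cos(θ/2), −i·sin(θ/2)], [−i·sin(θ/2), cos(θ/2)]]; θ = 3.847, cos(θ/2) ≈ -0.345436, sin(θ/2) ≈ 0.938442.
With a = amp(|0⟩) = 1 and b = amp(|1⟩) = 0:
new amp(|0⟩) = (-0.345436)·a + (-0.938442i)·b = -0.3454
new amp(|1⟩) = (-0.938442i)·a + (-0.345436)·b = -0.9384i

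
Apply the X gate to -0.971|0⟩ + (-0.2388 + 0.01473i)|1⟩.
(-0.2388 + 0.01473i)|0⟩ - 0.971|1⟩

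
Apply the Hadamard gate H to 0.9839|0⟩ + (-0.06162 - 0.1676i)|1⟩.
(0.6522 - 0.1185i)|0⟩ + (0.7393 + 0.1185i)|1⟩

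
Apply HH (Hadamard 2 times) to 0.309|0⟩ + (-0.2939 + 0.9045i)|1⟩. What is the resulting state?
0.309|0⟩ + (-0.2939 + 0.9045i)|1⟩

H² = I, so an even number of Hadamards cancels: H^2 = I and the state is unchanged.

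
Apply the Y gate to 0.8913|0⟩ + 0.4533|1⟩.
-0.4533i|0⟩ + 0.8913i|1⟩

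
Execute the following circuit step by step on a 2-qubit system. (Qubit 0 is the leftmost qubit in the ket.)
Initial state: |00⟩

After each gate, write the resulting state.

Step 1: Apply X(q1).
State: |01⟩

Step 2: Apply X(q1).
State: |00⟩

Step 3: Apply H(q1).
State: 1/√2|00⟩ + 1/√2|01⟩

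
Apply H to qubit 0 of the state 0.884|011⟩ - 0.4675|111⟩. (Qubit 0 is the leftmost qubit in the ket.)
0.2945|011⟩ + 0.9557|111⟩

H on qubit 0 mixes each pair of kets that differ only in qubit 0: amplitudes (a, b) of (|…0…⟩, |…1…⟩) become ((a + b)/√2, (a − b)/√2). Kets absent from the input have amplitude 0.
(|011⟩, |111⟩): (a, b) = (0.884, -0.4675) → (0.2945, 0.9557)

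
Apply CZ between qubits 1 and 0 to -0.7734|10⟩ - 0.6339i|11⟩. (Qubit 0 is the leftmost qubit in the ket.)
-0.7734|10⟩ + 0.6339i|11⟩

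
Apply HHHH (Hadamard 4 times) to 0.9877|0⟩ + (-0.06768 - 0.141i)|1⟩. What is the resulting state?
0.9877|0⟩ + (-0.06768 - 0.141i)|1⟩

H² = I, so an even number of Hadamards cancels: H^4 = I and the state is unchanged.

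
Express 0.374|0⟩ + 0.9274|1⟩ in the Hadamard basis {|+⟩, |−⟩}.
0.9202|+⟩ - 0.3913|−⟩

With |ψ⟩ = α|0⟩ + β|1⟩, the Hadamard-basis coefficients are ⟨+|ψ⟩ = (α + β)/√2 and ⟨−|ψ⟩ = (α − β)/√2.
Here α = 0.374, β = 0.9274: (α + β)/√2 = 0.9202, (α − β)/√2 = -0.3913.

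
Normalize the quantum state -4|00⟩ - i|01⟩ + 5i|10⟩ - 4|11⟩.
-0.5252|00⟩ - 0.1313i|01⟩ + 0.6565i|10⟩ - 0.5252|11⟩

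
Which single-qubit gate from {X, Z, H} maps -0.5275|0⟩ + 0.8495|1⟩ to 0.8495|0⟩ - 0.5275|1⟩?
X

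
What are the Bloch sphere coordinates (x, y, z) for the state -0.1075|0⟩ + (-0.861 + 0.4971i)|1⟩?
(0.1851, -0.1069, -0.9769)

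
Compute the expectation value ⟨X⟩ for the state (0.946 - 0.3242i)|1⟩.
0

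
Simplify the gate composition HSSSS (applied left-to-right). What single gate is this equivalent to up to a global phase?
H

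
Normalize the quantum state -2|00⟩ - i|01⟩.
-0.8944|00⟩ - (1/√5)i|01⟩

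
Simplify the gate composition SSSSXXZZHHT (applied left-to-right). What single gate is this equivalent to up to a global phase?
T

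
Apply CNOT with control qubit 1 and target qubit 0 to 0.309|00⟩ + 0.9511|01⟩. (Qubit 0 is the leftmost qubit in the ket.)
0.309|00⟩ + 0.9511|11⟩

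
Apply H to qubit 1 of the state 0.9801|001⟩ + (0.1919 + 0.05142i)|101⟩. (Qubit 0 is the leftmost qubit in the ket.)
0.693|001⟩ + 0.693|011⟩ + (0.1357 + 0.03636i)|101⟩ + (0.1357 + 0.03636i)|111⟩

H on qubit 1 mixes each pair of kets that differ only in qubit 1: amplitudes (a, b) of (|…0…⟩, |…1…⟩) become ((a + b)/√2, (a − b)/√2). Kets absent from the input have amplitude 0.
(|001⟩, |011⟩): (a, b) = (0.9801, 0) → (0.693, 0.693)
(|101⟩, |111⟩): (a, b) = ((0.1919 + 0.05142i), 0) → ((0.1357 + 0.03636i), (0.1357 + 0.03636i))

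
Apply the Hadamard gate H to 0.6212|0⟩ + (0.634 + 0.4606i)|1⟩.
(0.8876 + 0.3257i)|0⟩ + (-0.009051 - 0.3257i)|1⟩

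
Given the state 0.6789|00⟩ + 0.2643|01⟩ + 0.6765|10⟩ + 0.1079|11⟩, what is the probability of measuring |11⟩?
0.01164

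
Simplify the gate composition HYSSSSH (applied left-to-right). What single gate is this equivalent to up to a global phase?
Y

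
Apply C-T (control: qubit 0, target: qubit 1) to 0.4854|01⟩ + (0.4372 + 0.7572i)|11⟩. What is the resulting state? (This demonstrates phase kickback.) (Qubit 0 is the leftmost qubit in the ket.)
0.4854|01⟩ + (-0.2263 + 0.8446i)|11⟩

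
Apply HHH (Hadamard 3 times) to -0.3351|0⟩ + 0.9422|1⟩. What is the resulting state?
0.4293|0⟩ - 0.9032|1⟩

H² = I, so H^3 = H: a single Hadamard. With (a, b) = (-0.3351, 0.9422), H gives ((a + b)/√2, (a − b)/√2) = (0.4293, -0.9032).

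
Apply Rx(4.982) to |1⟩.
-0.6057i|0⟩ - 0.7957|1⟩

Rx(4.982) = [[cos(θ/2), −i·sin(θ/2)], [−i·sin(θ/2), cos(θ/2)]]; θ = 4.982, cos(θ/2) ≈ -0.795725, sin(θ/2) ≈ 0.605658.
With a = amp(|0⟩) = 0 and b = amp(|1⟩) = 1:
new amp(|0⟩) = (-0.795725)·a + (-0.605658i)·b = -0.6057i
new amp(|1⟩) = (-0.605658i)·a + (-0.795725)·b = -0.7957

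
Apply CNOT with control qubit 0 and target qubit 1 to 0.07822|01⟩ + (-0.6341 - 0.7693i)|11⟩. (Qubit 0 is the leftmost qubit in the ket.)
0.07822|01⟩ + (-0.6341 - 0.7693i)|10⟩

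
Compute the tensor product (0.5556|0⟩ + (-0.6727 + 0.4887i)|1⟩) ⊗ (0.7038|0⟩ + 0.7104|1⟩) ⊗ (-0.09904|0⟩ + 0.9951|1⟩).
-0.03873|000⟩ + 0.3891|001⟩ - 0.03909|010⟩ + 0.3928|011⟩ + (0.04689 - 0.03406i)|100⟩ + (-0.4711 + 0.3423i)|101⟩ + (0.04733 - 0.03438i)|110⟩ + (-0.4755 + 0.3455i)|111⟩

amp(|b₁b₂…⟩) = product of the factor amplitudes for bits b₁, b₂, …; only kets whose every factor amplitude is nonzero survive.
|000⟩: (0.5556)(0.7038)(-0.09904) = -0.03873
|001⟩: (0.5556)(0.7038)(0.9951) = 0.3891
|010⟩: (0.5556)(0.7104)(-0.09904) = -0.03909
|011⟩: (0.5556)(0.7104)(0.9951) = 0.3928
|100⟩: (-0.6727 + 0.4887i)(0.7038)(-0.09904) = (0.04689 - 0.03406i)
|101⟩: (-0.6727 + 0.4887i)(0.7038)(0.9951) = (-0.4711 + 0.3423i)
|110⟩: (-0.6727 + 0.4887i)(0.7104)(-0.09904) = (0.04733 - 0.03438i)
|111⟩: (-0.6727 + 0.4887i)(0.7104)(0.9951) = (-0.4755 + 0.3455i)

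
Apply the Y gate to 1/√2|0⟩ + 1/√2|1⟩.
-(1/√2)i|0⟩ + (1/√2)i|1⟩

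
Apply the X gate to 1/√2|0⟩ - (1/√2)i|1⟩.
-(1/√2)i|0⟩ + 1/√2|1⟩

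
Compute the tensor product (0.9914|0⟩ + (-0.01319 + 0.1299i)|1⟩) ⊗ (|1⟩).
0.9914|01⟩ + (-0.01319 + 0.1299i)|11⟩

amp(|b₁b₂…⟩) = product of the factor amplitudes for bits b₁, b₂, …; only kets whose every factor amplitude is nonzero survive.
|01⟩: (0.9914)(1) = 0.9914
|11⟩: (-0.01319 + 0.1299i)(1) = (-0.01319 + 0.1299i)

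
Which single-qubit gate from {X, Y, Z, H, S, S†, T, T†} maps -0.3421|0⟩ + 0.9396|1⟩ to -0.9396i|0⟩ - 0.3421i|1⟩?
Y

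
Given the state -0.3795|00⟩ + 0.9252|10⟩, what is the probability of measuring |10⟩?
0.856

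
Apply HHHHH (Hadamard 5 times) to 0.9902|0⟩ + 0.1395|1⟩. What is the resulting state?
0.7988|0⟩ + 0.6015|1⟩

H² = I, so H^5 = H: a single Hadamard. With (a, b) = (0.9902, 0.1395), H gives ((a + b)/√2, (a − b)/√2) = (0.7988, 0.6015).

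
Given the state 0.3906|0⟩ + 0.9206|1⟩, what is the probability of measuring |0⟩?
0.1526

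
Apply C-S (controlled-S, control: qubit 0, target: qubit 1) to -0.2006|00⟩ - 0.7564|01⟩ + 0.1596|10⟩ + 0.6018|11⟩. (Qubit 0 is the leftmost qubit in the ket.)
-0.2006|00⟩ - 0.7564|01⟩ + 0.1596|10⟩ + 0.6018i|11⟩

C-S leaves the control-|0⟩ kets |00⟩, |01⟩ unchanged and applies S to qubit 1 on the control-|1⟩ pair (|10⟩, |11⟩).
S = [[1, 0], [0, i]].
With a = amp(|10⟩) = 0.1596 and b = amp(|11⟩) = 0.6018:
new amp(|10⟩) = (1)·a = 0.1596
new amp(|11⟩) = (i)·b = 0.6018i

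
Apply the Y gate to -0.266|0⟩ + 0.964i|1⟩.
0.964|0⟩ - 0.266i|1⟩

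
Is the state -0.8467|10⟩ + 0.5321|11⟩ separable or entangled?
Separable

Writing the state as a|00⟩ + b|01⟩ + c|10⟩ + d|11⟩, it is a product state iff ad − bc = 0.
Here (a, b, c, d) = (0, 0, -0.8467, 0.5321): ad − bc = (0)(0.5321) − (0)(-0.8467) = 0, so the state is separable.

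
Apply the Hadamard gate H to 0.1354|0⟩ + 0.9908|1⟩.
0.7963|0⟩ - 0.6049|1⟩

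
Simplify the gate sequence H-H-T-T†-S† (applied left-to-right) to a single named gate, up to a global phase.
S†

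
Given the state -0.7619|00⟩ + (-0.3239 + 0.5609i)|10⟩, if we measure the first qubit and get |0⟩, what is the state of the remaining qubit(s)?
-|0⟩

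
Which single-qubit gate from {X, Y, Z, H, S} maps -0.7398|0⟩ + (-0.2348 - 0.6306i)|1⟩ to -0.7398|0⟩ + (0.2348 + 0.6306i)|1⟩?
Z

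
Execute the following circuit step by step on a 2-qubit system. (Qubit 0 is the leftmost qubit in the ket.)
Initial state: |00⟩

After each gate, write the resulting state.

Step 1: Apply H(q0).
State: 1/√2|00⟩ + 1/√2|10⟩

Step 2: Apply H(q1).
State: 1/2|00⟩ + 1/2|01⟩ + 1/2|10⟩ + 1/2|11⟩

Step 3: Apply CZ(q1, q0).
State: 1/2|00⟩ + 1/2|01⟩ + 1/2|10⟩ - 1/2|11⟩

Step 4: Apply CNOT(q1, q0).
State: 1/2|00⟩ - 1/2|01⟩ + 1/2|10⟩ + 1/2|11⟩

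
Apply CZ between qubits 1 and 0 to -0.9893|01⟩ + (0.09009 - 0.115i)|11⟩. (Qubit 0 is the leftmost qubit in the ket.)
-0.9893|01⟩ + (-0.09009 + 0.115i)|11⟩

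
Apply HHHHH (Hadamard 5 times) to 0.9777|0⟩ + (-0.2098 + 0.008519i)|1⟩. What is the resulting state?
(0.543 + 0.006024i)|0⟩ + (0.8397 - 0.006024i)|1⟩

H² = I, so H^5 = H: a single Hadamard. With (a, b) = (0.9777, (-0.2098 + 0.008519i)), H gives ((a + b)/√2, (a − b)/√2) = ((0.543 + 0.006024i), (0.8397 - 0.006024i)).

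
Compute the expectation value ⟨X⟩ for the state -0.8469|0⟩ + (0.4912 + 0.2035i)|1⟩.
-0.832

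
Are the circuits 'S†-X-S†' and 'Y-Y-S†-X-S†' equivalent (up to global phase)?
Yes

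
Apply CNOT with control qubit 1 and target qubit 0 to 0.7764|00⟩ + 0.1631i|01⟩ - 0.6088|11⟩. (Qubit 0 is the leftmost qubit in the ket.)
0.7764|00⟩ - 0.6088|01⟩ + 0.1631i|11⟩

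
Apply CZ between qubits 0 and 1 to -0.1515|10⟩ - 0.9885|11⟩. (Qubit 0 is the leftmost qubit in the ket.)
-0.1515|10⟩ + 0.9885|11⟩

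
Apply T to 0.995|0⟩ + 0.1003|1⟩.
0.995|0⟩ + (0.07092 + 0.07092i)|1⟩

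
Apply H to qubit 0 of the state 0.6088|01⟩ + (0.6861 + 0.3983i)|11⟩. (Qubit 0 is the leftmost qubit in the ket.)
(0.9156 + 0.2816i)|01⟩ + (-0.05466 - 0.2816i)|11⟩

H on qubit 0 mixes each pair of kets that differ only in qubit 0: amplitudes (a, b) of (|…0…⟩, |…1…⟩) become ((a + b)/√2, (a − b)/√2). Kets absent from the input have amplitude 0.
(|01⟩, |11⟩): (a, b) = (0.6088, (0.6861 + 0.3983i)) → ((0.9156 + 0.2816i), (-0.05466 - 0.2816i))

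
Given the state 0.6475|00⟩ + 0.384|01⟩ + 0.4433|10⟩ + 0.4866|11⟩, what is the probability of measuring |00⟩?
0.4193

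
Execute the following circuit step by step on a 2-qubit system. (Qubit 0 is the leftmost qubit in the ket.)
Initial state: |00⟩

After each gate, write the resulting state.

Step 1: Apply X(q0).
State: |10⟩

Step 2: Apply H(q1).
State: 1/√2|10⟩ + 1/√2|11⟩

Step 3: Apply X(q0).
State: 1/√2|00⟩ + 1/√2|01⟩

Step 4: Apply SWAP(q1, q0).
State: 1/√2|00⟩ + 1/√2|10⟩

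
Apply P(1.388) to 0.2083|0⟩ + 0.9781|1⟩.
0.2083|0⟩ + (0.1778 + 0.9618i)|1⟩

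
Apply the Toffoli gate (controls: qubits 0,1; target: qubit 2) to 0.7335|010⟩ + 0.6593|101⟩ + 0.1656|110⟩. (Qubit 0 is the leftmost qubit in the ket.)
0.7335|010⟩ + 0.6593|101⟩ + 0.1656|111⟩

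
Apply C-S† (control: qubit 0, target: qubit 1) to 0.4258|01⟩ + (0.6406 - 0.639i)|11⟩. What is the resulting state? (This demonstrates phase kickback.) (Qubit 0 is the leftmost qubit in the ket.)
0.4258|01⟩ + (-0.639 - 0.6406i)|11⟩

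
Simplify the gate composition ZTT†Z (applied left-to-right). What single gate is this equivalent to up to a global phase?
I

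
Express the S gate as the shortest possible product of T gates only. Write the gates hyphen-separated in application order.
T-T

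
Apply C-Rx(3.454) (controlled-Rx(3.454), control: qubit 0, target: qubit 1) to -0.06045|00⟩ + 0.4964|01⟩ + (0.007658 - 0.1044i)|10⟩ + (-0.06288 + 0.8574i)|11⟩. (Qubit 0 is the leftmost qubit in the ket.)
-0.06045|00⟩ + 0.4964|01⟩ + (0.8458 + 0.07836i)|10⟩ + (-0.09335 - 0.1409i)|11⟩

C-Rx(3.454) leaves the control-|0⟩ kets |00⟩, |01⟩ unchanged and applies Rx(3.454) to qubit 1 on the control-|1⟩ pair (|10⟩, |11⟩).
Rx(3.454) = [[cos(θ/2), −i·sin(θ/2)], [−i·sin(θ/2), cos(θ/2)]]; θ = 3.454, cos(θ/2) ≈ -0.155569, sin(θ/2) ≈ 0.987825.
With a = amp(|10⟩) = (0.007658 - 0.1044i) and b = amp(|11⟩) = (-0.06288 + 0.8574i):
new amp(|10⟩) = (-0.155569)·a + (-0.987825i)·b = (0.8458 + 0.07836i)
new amp(|11⟩) = (-0.987825i)·a + (-0.155569)·b = (-0.09335 - 0.1409i)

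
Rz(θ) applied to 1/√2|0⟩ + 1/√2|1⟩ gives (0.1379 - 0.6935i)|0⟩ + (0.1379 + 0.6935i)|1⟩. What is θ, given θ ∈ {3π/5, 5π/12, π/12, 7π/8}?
7π/8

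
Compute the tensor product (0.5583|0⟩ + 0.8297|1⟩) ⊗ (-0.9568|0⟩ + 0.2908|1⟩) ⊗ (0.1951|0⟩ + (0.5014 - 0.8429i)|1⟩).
-0.1042|000⟩ + (-0.2678 + 0.4503i)|001⟩ + 0.03168|010⟩ + (0.0814 - 0.1368i)|011⟩ - 0.1549|100⟩ + (-0.398 + 0.6691i)|101⟩ + 0.04707|110⟩ + (0.121 - 0.2034i)|111⟩

amp(|b₁b₂…⟩) = product of the factor amplitudes for bits b₁, b₂, …; only kets whose every factor amplitude is nonzero survive.
|000⟩: (0.5583)(-0.9568)(0.1951) = -0.1042
|001⟩: (0.5583)(-0.9568)(0.5014 - 0.8429i) = (-0.2678 + 0.4503i)
|010⟩: (0.5583)(0.2908)(0.1951) = 0.03168
|011⟩: (0.5583)(0.2908)(0.5014 - 0.8429i) = (0.0814 - 0.1368i)
|100⟩: (0.8297)(-0.9568)(0.1951) = -0.1549
|101⟩: (0.8297)(-0.9568)(0.5014 - 0.8429i) = (-0.398 + 0.6691i)
|110⟩: (0.8297)(0.2908)(0.1951) = 0.04707
|111⟩: (0.8297)(0.2908)(0.5014 - 0.8429i) = (0.121 - 0.2034i)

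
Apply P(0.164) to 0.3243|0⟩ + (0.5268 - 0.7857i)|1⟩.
0.3243|0⟩ + (0.648 - 0.6891i)|1⟩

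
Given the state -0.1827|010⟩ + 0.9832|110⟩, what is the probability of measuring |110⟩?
0.9667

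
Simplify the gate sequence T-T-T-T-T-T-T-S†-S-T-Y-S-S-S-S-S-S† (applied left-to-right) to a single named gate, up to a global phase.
Y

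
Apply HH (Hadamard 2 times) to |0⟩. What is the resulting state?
|0⟩

H² = I, so an even number of Hadamards cancels: H^2 = I and the state is unchanged.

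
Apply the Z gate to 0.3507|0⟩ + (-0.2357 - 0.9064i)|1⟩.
0.3507|0⟩ + (0.2357 + 0.9064i)|1⟩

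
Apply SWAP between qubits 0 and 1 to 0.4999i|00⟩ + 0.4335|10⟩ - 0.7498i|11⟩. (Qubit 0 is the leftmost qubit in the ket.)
0.4999i|00⟩ + 0.4335|01⟩ - 0.7498i|11⟩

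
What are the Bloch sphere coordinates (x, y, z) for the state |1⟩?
(0, 0, -1)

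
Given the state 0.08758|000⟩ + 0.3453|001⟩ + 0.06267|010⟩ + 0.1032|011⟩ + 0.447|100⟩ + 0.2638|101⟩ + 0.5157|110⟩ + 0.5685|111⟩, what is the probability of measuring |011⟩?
0.01065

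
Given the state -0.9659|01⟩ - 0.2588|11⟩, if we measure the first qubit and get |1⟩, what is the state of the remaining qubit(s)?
-|1⟩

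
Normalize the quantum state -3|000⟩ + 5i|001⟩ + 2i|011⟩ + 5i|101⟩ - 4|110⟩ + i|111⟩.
-0.3354|000⟩ + 0.559i|001⟩ + 0.2236i|011⟩ + 0.559i|101⟩ - 1/√5|110⟩ + 0.1118i|111⟩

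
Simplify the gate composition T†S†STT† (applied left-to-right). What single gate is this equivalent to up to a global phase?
T†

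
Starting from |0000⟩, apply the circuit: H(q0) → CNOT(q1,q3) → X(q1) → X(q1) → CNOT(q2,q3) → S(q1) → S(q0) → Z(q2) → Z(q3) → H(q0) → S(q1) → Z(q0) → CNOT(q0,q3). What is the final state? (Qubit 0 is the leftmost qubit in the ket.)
(1/2 + (1/2)i)|0000⟩ + (-1/2 + (1/2)i)|1001⟩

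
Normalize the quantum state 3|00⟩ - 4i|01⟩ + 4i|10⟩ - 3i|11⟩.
0.4243|00⟩ - 0.5657i|01⟩ + 0.5657i|10⟩ - 0.4243i|11⟩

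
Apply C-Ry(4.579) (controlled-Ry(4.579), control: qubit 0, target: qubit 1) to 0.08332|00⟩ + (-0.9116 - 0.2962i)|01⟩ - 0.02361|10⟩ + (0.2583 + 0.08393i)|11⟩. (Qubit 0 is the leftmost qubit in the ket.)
0.08332|00⟩ + (-0.9116 - 0.2962i)|01⟩ + (-0.1789 - 0.06317i)|10⟩ + (-0.1878 - 0.05526i)|11⟩

C-Ry(4.579) leaves the control-|0⟩ kets |00⟩, |01⟩ unchanged and applies Ry(4.579) to qubit 1 on the control-|1⟩ pair (|10⟩, |11⟩).
Ry(4.579) = [[cos(θ/2), −sin(θ/2)], [sin(θ/2), cos(θ/2)]]; θ = 4.579, cos(θ/2) ≈ -0.65841, sin(θ/2) ≈ 0.75266.
With a = amp(|10⟩) = -0.02361 and b = amp(|11⟩) = (0.2583 + 0.08393i):
new amp(|10⟩) = (-0.65841)·a + (-0.75266)·b = (-0.1789 - 0.06317i)
new amp(|11⟩) = (0.75266)·a + (-0.65841)·b = (-0.1878 - 0.05526i)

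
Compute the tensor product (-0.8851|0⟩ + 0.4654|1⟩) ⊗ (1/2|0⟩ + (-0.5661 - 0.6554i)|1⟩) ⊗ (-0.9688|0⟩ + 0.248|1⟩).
0.4287|000⟩ - 0.1098|001⟩ + (-0.4854 - 0.562i)|010⟩ + (0.1243 + 0.1439i)|011⟩ - 0.2254|100⟩ + 0.05771|101⟩ + (0.2552 + 0.2955i)|110⟩ + (-0.06534 - 0.07565i)|111⟩

amp(|b₁b₂…⟩) = product of the factor amplitudes for bits b₁, b₂, …; only kets whose every factor amplitude is nonzero survive.
|000⟩: (-0.8851)(1/2)(-0.9688) = 0.4287
|001⟩: (-0.8851)(1/2)(0.248) = -0.1098
|010⟩: (-0.8851)(-0.5661 - 0.6554i)(-0.9688) = (-0.4854 - 0.562i)
|011⟩: (-0.8851)(-0.5661 - 0.6554i)(0.248) = (0.1243 + 0.1439i)
|100⟩: (0.4654)(1/2)(-0.9688) = -0.2254
|101⟩: (0.4654)(1/2)(0.248) = 0.05771
|110⟩: (0.4654)(-0.5661 - 0.6554i)(-0.9688) = (0.2552 + 0.2955i)
|111⟩: (0.4654)(-0.5661 - 0.6554i)(0.248) = (-0.06534 - 0.07565i)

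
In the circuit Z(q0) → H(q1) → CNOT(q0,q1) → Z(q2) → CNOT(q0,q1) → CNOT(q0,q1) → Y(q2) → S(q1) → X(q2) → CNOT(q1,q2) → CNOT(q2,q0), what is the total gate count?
11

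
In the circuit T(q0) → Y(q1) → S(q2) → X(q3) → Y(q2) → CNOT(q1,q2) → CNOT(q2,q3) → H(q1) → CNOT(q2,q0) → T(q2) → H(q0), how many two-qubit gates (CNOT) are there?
3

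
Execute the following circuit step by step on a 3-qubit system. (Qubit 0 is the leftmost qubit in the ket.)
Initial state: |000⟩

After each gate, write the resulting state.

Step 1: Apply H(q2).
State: 1/√2|000⟩ + 1/√2|001⟩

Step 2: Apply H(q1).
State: 1/2|000⟩ + 1/2|001⟩ + 1/2|010⟩ + 1/2|011⟩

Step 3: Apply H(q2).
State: 1/√2|000⟩ + 1/√2|010⟩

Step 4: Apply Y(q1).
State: -(1/√2)i|000⟩ + (1/√2)i|010⟩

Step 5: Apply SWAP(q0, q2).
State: -(1/√2)i|000⟩ + (1/√2)i|010⟩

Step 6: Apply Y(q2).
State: 1/√2|001⟩ - 1/√2|011⟩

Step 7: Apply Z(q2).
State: -1/√2|001⟩ + 1/√2|011⟩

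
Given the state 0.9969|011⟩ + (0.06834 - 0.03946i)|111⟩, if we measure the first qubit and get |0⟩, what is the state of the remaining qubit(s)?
|11⟩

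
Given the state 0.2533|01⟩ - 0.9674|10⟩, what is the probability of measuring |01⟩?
0.06416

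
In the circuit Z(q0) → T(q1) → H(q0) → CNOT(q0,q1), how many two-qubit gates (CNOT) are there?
1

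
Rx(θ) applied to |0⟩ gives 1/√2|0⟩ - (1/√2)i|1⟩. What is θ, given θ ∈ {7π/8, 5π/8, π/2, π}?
π/2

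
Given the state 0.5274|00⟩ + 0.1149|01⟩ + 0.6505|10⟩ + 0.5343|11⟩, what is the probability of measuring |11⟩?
0.2855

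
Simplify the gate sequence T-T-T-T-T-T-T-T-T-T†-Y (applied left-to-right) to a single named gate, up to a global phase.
Y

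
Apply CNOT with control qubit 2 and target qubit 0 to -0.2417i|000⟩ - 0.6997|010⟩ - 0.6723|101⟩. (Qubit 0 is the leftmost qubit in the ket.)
-0.2417i|000⟩ - 0.6723|001⟩ - 0.6997|010⟩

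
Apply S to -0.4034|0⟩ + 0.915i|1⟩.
-0.4034|0⟩ - 0.915|1⟩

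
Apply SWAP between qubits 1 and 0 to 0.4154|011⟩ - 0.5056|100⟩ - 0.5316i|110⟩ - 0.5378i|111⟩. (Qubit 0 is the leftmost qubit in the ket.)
-0.5056|010⟩ + 0.4154|101⟩ - 0.5316i|110⟩ - 0.5378i|111⟩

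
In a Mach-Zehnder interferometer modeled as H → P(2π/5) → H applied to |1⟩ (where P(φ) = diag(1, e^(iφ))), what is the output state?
(0.3455 - 0.4755i)|0⟩ + (0.6545 + 0.4755i)|1⟩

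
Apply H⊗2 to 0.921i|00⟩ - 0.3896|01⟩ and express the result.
(-0.1948 + 0.4605i)|00⟩ + (0.1948 + 0.4605i)|01⟩ + (-0.1948 + 0.4605i)|10⟩ + (0.1948 + 0.4605i)|11⟩

H⊗2 gives amp(|y⟩) = (1/2) Σ_x (−1)^(x·y) amp(|x⟩), where x·y is the number of positions in which both x and y have a 1.
|00⟩: (0.921i - 0.3896)/2 = (-0.1948 + 0.4605i)
|01⟩: (0.921i + 0.3896)/2 = (0.1948 + 0.4605i)
|10⟩: (0.921i - 0.3896)/2 = (-0.1948 + 0.4605i)
|11⟩: (0.921i + 0.3896)/2 = (0.1948 + 0.4605i)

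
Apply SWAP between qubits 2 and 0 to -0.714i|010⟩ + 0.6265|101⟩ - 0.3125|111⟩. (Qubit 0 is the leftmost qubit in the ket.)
-0.714i|010⟩ + 0.6265|101⟩ - 0.3125|111⟩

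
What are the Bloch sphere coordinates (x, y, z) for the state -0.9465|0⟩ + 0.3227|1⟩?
(-0.6109, 0, 0.7917)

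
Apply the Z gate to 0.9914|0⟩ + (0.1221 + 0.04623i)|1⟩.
0.9914|0⟩ + (-0.1221 - 0.04623i)|1⟩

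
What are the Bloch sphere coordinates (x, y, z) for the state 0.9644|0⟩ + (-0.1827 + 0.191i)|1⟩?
(-0.3524, 0.3684, 0.8602)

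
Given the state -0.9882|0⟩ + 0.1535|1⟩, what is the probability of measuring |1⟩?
0.02356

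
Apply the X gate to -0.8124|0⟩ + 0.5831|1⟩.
0.5831|0⟩ - 0.8124|1⟩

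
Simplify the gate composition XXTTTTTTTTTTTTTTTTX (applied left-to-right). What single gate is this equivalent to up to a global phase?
X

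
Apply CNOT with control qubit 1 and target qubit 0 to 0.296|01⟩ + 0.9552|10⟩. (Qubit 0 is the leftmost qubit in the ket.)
0.9552|10⟩ + 0.296|11⟩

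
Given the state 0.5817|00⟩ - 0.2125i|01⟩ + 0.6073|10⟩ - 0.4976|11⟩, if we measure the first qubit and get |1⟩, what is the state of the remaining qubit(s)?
0.7735|0⟩ - 0.6338|1⟩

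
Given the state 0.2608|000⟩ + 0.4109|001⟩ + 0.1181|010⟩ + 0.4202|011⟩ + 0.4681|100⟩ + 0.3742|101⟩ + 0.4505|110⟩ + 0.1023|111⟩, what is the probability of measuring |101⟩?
0.14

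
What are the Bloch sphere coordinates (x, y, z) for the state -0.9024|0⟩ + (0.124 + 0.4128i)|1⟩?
(-0.2238, -0.745, 0.6285)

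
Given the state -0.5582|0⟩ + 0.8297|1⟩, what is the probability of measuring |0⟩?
0.3116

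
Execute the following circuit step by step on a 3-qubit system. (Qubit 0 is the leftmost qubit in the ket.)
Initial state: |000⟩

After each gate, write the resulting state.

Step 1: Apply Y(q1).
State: i|010⟩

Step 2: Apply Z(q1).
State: -i|010⟩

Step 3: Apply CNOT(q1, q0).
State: -i|110⟩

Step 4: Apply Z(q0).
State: i|110⟩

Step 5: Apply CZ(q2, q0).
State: i|110⟩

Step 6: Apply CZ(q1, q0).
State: -i|110⟩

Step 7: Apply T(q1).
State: (1/√2 - (1/√2)i)|110⟩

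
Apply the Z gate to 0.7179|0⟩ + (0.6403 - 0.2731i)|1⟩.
0.7179|0⟩ + (-0.6403 + 0.2731i)|1⟩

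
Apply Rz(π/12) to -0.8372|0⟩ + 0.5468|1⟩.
(-0.83 + 0.1093i)|0⟩ + (0.5421 + 0.07137i)|1⟩

Rz(π/12) = [[e^(−iθ/2), 0], [0, e^(iθ/2)]] with e^(±iθ/2) = cos(θ/2) ± i·sin(θ/2); θ = π/12, cos(θ/2) ≈ 0.991445, sin(θ/2) ≈ 0.130526.
With a = amp(|0⟩) = -0.8372 and b = amp(|1⟩) = 0.5468:
new amp(|0⟩) = (0.991445 - 0.130526i)·a = (-0.83 + 0.1093i)
new amp(|1⟩) = (0.991445 + 0.130526i)·b = (0.5421 + 0.07137i)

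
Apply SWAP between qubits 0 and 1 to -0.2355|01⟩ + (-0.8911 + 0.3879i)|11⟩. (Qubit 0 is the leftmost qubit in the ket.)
-0.2355|10⟩ + (-0.8911 + 0.3879i)|11⟩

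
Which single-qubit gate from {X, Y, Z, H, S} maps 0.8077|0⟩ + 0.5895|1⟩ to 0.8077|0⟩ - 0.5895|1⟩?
Z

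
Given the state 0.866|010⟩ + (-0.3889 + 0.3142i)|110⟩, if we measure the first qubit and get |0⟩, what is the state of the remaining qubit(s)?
|10⟩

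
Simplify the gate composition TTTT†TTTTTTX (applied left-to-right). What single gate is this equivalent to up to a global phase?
X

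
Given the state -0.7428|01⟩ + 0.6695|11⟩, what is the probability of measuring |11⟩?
0.4482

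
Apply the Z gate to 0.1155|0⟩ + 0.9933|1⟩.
0.1155|0⟩ - 0.9933|1⟩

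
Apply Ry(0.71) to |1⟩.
-0.3476|0⟩ + 0.9376|1⟩

Ry(0.71) = [[cos(θ/2), −sin(θ/2)], [sin(θ/2), cos(θ/2)]]; θ = 0.71, cos(θ/2) ≈ 0.937646, sin(θ/2) ≈ 0.34759.
With a = amp(|0⟩) = 0 and b = amp(|1⟩) = 1:
new amp(|0⟩) = (0.937646)·a + (-0.34759)·b = -0.3476
new amp(|1⟩) = (0.34759)·a + (0.937646)·b = 0.9376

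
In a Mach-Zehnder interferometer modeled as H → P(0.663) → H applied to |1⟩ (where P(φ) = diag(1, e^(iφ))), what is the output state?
(0.1059 - 0.3077i)|0⟩ + (0.8941 + 0.3077i)|1⟩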